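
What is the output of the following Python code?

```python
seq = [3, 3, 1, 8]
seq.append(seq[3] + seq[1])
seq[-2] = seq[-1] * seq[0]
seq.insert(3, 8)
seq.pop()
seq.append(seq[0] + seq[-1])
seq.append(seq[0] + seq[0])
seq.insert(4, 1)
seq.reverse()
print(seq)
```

[6, 36, 33, 1, 8, 1, 3, 3]

append seq[3]+seq[1] = 8+3 = 11 → [3, 3, 1, 8, 11]
seq[-2] = seq[-1]*seq[0] = 11*3 = 33 → [3, 3, 1, 33, 11]
insert 8 at 3 → [3, 3, 1, 8, 33, 11]
pop() removes 11 → [3, 3, 1, 8, 33]
append seq[0]+seq[-1] = 3+33 = 36 → [3, 3, 1, 8, 33, 36]
append seq[0]+seq[0] = 3+3 = 6 → [3, 3, 1, 8, 33, 36, 6]
insert 1 at 4 → [3, 3, 1, 8, 1, 33, 36, 6]
reverse → [6, 36, 33, 1, 8, 1, 3, 3]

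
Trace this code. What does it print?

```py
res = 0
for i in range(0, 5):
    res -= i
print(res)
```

i=0: res = 0-0 = 0
i=1: res = 0-1 = -1
i=2: res = (-1)-2 = -3
i=3: res = (-3)-3 = -6
i=4: res = (-6)-4 = -10

-10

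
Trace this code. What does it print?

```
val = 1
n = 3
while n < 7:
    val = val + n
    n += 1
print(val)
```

n=3: val = 1+3 = 4
n=4: val = 4+4 = 8
n=5: val = 8+5 = 13
n=6: val = 13+6 = 19

19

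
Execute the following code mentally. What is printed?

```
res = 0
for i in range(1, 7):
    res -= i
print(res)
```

-21

i=1: res = 0-1 = -1
i=2: res = (-1)-2 = -3
i=3: res = (-3)-3 = -6
i=4: res = (-6)-4 = -10
i=5: res = (-10)-5 = -15
i=6: res = (-15)-6 = -21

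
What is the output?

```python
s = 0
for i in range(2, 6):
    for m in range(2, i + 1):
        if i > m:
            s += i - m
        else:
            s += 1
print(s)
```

i=2,m=2: not 2>2, s = 0+1 = 1
i=3,m=2: 3>2, s = 1+1 = 2
i=3,m=3: not 3>3, s = 2+1 = 3
i=4,m=2: 4>2, s = 3+2 = 5
i=4,m=3: 4>3, s = 5+1 = 6
i=4,m=4: not 4>4, s = 6+1 = 7
i=5,m=2: 5>2, s = 7+3 = 10
i=5,m=3: 5>3, s = 10+2 = 12
i=5,m=4: 5>4, s = 12+1 = 13
i=5,m=5: not 5>5, s = 13+1 = 14

14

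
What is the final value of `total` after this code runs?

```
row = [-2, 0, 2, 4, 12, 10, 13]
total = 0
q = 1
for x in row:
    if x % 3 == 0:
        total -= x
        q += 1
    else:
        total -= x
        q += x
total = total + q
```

-9

x=-2: not %3==0, total = 0-(-2) = 2; q=-1
x=0: %3==0, total = 2-0 = 2; q=0
x=2: not %3==0, total = 2-2 = 0; q=2
x=4: not %3==0, total = 0-4 = -4; q=6
x=12: %3==0, total = (-4)-12 = -16; q=7
x=10: not %3==0, total = (-16)-10 = -26; q=17
x=13: not %3==0, total = (-26)-13 = -39; q=30
total+q = (-39)+30 = -9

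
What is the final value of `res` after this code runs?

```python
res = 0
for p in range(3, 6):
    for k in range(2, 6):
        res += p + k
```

90

p=3,k=2: res = 0+5 = 5
p=3,k=3: res = 5+6 = 11
p=3,k=4: res = 11+7 = 18
p=3,k=5: res = 18+8 = 26
p=4,k=2: res = 26+6 = 32
p=4,k=3: res = 32+7 = 39
p=4,k=4: res = 39+8 = 47
p=4,k=5: res = 47+9 = 56
p=5,k=2: res = 56+7 = 63
p=5,k=3: res = 63+8 = 71
p=5,k=4: res = 71+9 = 80
p=5,k=5: res = 80+10 = 90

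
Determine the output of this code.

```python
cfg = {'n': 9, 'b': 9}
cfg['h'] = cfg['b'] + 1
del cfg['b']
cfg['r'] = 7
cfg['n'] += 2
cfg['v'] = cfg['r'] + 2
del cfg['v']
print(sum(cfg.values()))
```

28

cfg['h'] = cfg['b']+1 = 10 → {'n': 9, 'b': 9, 'h': 10}
del 'b' → {'n': 9, 'h': 10}
cfg['r'] = 7 → {'n': 9, 'h': 10, 'r': 7}
cfg['n'] = 9+2 = 11 → {'n': 11, 'h': 10, 'r': 7}
cfg['v'] = cfg['r']+2 = 9 → {'n': 11, 'h': 10, 'r': 7, 'v': 9}
del 'v' → {'n': 11, 'h': 10, 'r': 7}
sum of values = 28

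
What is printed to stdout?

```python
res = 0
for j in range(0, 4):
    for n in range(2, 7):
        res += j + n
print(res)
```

110

j=0,n=2: res = 0+2 = 2
j=0,n=3: res = 2+3 = 5
j=0,n=4: res = 5+4 = 9
j=0,n=5: res = 9+5 = 14
j=0,n=6: res = 14+6 = 20
j=1,n=2: res = 20+3 = 23
j=1,n=3: res = 23+4 = 27
j=1,n=4: res = 27+5 = 32
j=1,n=5: res = 32+6 = 38
j=1,n=6: res = 38+7 = 45
j=2,n=2: res = 45+4 = 49
j=2,n=3: res = 49+5 = 54
j=2,n=4: res = 54+6 = 60
j=2,n=5: res = 60+7 = 67
j=2,n=6: res = 67+8 = 75
j=3,n=2: res = 75+5 = 80
j=3,n=3: res = 80+6 = 86
j=3,n=4: res = 86+7 = 93
j=3,n=5: res = 93+8 = 101
j=3,n=6: res = 101+9 = 110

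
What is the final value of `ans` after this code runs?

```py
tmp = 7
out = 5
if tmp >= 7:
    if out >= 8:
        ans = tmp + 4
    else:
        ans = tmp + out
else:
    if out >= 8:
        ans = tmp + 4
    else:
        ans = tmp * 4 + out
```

12

tmp=7, out=5
tmp >= 7 is True; out >= 8 is False
→ ans = tmp + out = 12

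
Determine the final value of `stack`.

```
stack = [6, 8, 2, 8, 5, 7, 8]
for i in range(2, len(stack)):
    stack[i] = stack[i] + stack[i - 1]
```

[6, 8, 10, 18, 23, 30, 38]

i=2: stack[2] = 2+8 = 10 → [6, 8, 10, 8, 5, 7, 8]
i=3: stack[3] = 8+10 = 18 → [6, 8, 10, 18, 5, 7, 8]
i=4: stack[4] = 5+18 = 23 → [6, 8, 10, 18, 23, 7, 8]
i=5: stack[5] = 7+23 = 30 → [6, 8, 10, 18, 23, 30, 8]
i=6: stack[6] = 8+30 = 38 → [6, 8, 10, 18, 23, 30, 38]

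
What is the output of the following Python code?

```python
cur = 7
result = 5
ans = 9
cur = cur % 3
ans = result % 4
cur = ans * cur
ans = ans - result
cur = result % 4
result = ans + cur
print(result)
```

cur = 7%3 = 1
ans = 5%4 = 1
cur = 1*1 = 1
ans = 1-5 = -4
cur = 5%4 = 1
result = (-4)+1 = -3

-3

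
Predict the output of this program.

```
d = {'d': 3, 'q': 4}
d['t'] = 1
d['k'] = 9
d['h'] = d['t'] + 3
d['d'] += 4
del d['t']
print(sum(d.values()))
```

d['t'] = 1 → {'d': 3, 'q': 4, 't': 1}
d['k'] = 9 → {'d': 3, 'q': 4, 't': 1, 'k': 9}
d['h'] = d['t']+3 = 4 → {'d': 3, 'q': 4, 't': 1, 'k': 9, 'h': 4}
d['d'] = 3+4 = 7 → {'d': 7, 'q': 4, 't': 1, 'k': 9, 'h': 4}
del 't' → {'d': 7, 'q': 4, 'k': 9, 'h': 4}
sum of values = 24

24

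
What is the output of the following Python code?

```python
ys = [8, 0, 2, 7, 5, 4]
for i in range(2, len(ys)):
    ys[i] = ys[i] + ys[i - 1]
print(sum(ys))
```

51

i=2: ys[2] = 2+0 = 2 → [8, 0, 2, 7, 5, 4]
i=3: ys[3] = 7+2 = 9 → [8, 0, 2, 9, 5, 4]
i=4: ys[4] = 5+9 = 14 → [8, 0, 2, 9, 14, 4]
i=5: ys[5] = 4+14 = 18 → [8, 0, 2, 9, 14, 18]
sum = 51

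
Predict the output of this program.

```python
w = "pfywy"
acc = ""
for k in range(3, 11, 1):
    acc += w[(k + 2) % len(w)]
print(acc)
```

pfywypfy

k=3: add w[0]='p' → 'p'
k=4: add w[1]='f' → 'pf'
k=5: add w[2]='y' → 'pfy'
k=6: add w[3]='w' → 'pfyw'
k=7: add w[4]='y' → 'pfywy'
k=8: add w[0]='p' → 'pfywyp'
k=9: add w[1]='f' → 'pfywypf'
k=10: add w[2]='y' → 'pfywypfy'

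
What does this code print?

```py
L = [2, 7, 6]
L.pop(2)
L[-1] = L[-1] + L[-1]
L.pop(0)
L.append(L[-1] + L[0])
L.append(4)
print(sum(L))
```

pop(2) removes 6 → [2, 7]
L[-1] = L[-1]+L[-1] = 7+7 = 14 → [2, 14]
pop(0) removes 2 → [14]
append L[-1]+L[0] = 14+14 = 28 → [14, 28]
append 4 → [14, 28, 4]
sum = 46

46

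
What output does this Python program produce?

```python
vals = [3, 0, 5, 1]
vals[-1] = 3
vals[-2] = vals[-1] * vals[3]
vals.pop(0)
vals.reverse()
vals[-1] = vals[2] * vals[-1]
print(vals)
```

vals[-1] = 3 → [3, 0, 5, 3]
vals[-2] = vals[-1]*vals[3] = 3*3 = 9 → [3, 0, 9, 3]
pop(0) removes 3 → [0, 9, 3]
reverse → [3, 9, 0]
vals[-1] = vals[2]*vals[-1] = 0*0 = 0 → [3, 9, 0]

[3, 9, 0]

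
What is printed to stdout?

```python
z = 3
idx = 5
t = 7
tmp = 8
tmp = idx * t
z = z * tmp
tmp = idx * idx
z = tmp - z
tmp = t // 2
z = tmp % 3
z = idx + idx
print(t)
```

tmp = 5*7 = 35
z = 3*35 = 105
tmp = 5*5 = 25
z = 25-105 = -80
tmp = 7//2 = 3
z = 3%3 = 0
z = 5+5 = 10

7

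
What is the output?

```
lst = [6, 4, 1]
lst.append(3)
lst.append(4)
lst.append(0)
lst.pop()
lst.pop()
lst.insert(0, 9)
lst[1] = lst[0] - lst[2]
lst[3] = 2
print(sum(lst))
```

23

append 3 → [6, 4, 1, 3]
append 4 → [6, 4, 1, 3, 4]
append 0 → [6, 4, 1, 3, 4, 0]
pop() removes 0 → [6, 4, 1, 3, 4]
pop() removes 4 → [6, 4, 1, 3]
insert 9 at 0 → [9, 6, 4, 1, 3]
lst[1] = lst[0]-lst[2] = 9-4 = 5 → [9, 5, 4, 1, 3]
lst[3] = 2 → [9, 5, 4, 2, 3]
sum = 23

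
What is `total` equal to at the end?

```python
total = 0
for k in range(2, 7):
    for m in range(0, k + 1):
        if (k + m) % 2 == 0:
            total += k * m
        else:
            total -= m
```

k=2,m=0: even sum, total = 0+0 = 0
k=2,m=1: odd sum, total = 0-1 = -1
k=2,m=2: even sum, total = (-1)+4 = 3
k=3,m=0: odd sum, total = 3-0 = 3
k=3,m=1: even sum, total = 3+3 = 6
k=3,m=2: odd sum, total = 6-2 = 4
k=3,m=3: even sum, total = 4+9 = 13
k=4,m=0: even sum, total = 13+0 = 13
k=4,m=1: odd sum, total = 13-1 = 12
k=4,m=2: even sum, total = 12+8 = 20
k=4,m=3: odd sum, total = 20-3 = 17
k=4,m=4: even sum, total = 17+16 = 33
k=5,m=0: odd sum, total = 33-0 = 33
k=5,m=1: even sum, total = 33+5 = 38
k=5,m=2: odd sum, total = 38-2 = 36
k=5,m=3: even sum, total = 36+15 = 51
k=5,m=4: odd sum, total = 51-4 = 47
k=5,m=5: even sum, total = 47+25 = 72
k=6,m=0: even sum, total = 72+0 = 72
k=6,m=1: odd sum, total = 72-1 = 71
k=6,m=2: even sum, total = 71+12 = 83
k=6,m=3: odd sum, total = 83-3 = 80
k=6,m=4: even sum, total = 80+24 = 104
k=6,m=5: odd sum, total = 104-5 = 99
k=6,m=6: even sum, total = 99+36 = 135

135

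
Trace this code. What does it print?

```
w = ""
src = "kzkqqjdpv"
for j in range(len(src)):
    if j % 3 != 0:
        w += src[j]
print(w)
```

zkqjpv

j=0: skip
j=1: add 'z' → 'z'
j=2: add 'k' → 'zk'
j=3: skip
j=4: add 'q' → 'zkq'
j=5: add 'j' → 'zkqj'
j=6: skip
j=7: add 'p' → 'zkqjp'
j=8: add 'v' → 'zkqjpv'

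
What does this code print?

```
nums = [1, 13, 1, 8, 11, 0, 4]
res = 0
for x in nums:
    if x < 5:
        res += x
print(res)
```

6

x=1: <5, res = 0+1 = 1
x=13: not <5
x=1: <5, res = 1+1 = 2
x=8: not <5
x=11: not <5
x=0: <5, res = 2+0 = 2
x=4: <5, res = 2+4 = 6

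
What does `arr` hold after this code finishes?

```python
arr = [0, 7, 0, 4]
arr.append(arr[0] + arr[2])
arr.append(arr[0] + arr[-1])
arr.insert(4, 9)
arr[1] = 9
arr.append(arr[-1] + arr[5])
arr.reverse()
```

append arr[0]+arr[2] = 0+0 = 0 → [0, 7, 0, 4, 0]
append arr[0]+arr[-1] = 0+0 = 0 → [0, 7, 0, 4, 0, 0]
insert 9 at 4 → [0, 7, 0, 4, 9, 0, 0]
arr[1] = 9 → [0, 9, 0, 4, 9, 0, 0]
append arr[-1]+arr[5] = 0+0 = 0 → [0, 9, 0, 4, 9, 0, 0, 0]
reverse → [0, 0, 0, 9, 4, 0, 9, 0]

[0, 0, 0, 9, 4, 0, 9, 0]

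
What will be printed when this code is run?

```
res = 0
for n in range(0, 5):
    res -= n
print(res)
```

-10

n=0: res = 0-0 = 0
n=1: res = 0-1 = -1
n=2: res = (-1)-2 = -3
n=3: res = (-3)-3 = -6
n=4: res = (-6)-4 = -10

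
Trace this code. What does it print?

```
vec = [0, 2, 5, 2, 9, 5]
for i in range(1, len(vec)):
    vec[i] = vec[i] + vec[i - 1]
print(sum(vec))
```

59

i=1: vec[1] = 2+0 = 2 → [0, 2, 5, 2, 9, 5]
i=2: vec[2] = 5+2 = 7 → [0, 2, 7, 2, 9, 5]
i=3: vec[3] = 2+7 = 9 → [0, 2, 7, 9, 9, 5]
i=4: vec[4] = 9+9 = 18 → [0, 2, 7, 9, 18, 5]
i=5: vec[5] = 5+18 = 23 → [0, 2, 7, 9, 18, 23]
sum = 59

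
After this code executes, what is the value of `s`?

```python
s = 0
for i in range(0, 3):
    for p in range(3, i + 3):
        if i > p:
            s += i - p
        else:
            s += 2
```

i=1,p=3: not 1>3, s = 0+2 = 2
i=2,p=3: not 2>3, s = 2+2 = 4
i=2,p=4: not 2>4, s = 4+2 = 6

6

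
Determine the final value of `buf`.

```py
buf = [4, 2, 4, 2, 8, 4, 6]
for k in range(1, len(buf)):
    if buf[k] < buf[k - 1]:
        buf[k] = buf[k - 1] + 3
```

[4, 7, 10, 13, 16, 19, 22]

k=1: 2<4, buf[1] = 4+3 = 7 → [4, 7, 4, 2, 8, 4, 6]
k=2: 4<7, buf[2] = 7+3 = 10 → [4, 7, 10, 2, 8, 4, 6]
k=3: 2<10, buf[3] = 10+3 = 13 → [4, 7, 10, 13, 8, 4, 6]
k=4: 8<13, buf[4] = 13+3 = 16 → [4, 7, 10, 13, 16, 4, 6]
k=5: 4<16, buf[5] = 16+3 = 19 → [4, 7, 10, 13, 16, 19, 6]
k=6: 6<19, buf[6] = 19+3 = 22 → [4, 7, 10, 13, 16, 19, 22]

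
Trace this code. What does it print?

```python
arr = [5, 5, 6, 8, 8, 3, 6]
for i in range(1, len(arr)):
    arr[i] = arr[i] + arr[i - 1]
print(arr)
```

[5, 10, 16, 24, 32, 35, 41]

i=1: arr[1] = 5+5 = 10 → [5, 10, 6, 8, 8, 3, 6]
i=2: arr[2] = 6+10 = 16 → [5, 10, 16, 8, 8, 3, 6]
i=3: arr[3] = 8+16 = 24 → [5, 10, 16, 24, 8, 3, 6]
i=4: arr[4] = 8+24 = 32 → [5, 10, 16, 24, 32, 3, 6]
i=5: arr[5] = 3+32 = 35 → [5, 10, 16, 24, 32, 35, 6]
i=6: arr[6] = 6+35 = 41 → [5, 10, 16, 24, 32, 35, 41]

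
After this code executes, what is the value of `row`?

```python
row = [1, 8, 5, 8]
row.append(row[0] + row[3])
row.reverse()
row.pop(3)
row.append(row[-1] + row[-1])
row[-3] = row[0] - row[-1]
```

append row[0]+row[3] = 1+8 = 9 → [1, 8, 5, 8, 9]
reverse → [9, 8, 5, 8, 1]
pop(3) removes 8 → [9, 8, 5, 1]
append row[-1]+row[-1] = 1+1 = 2 → [9, 8, 5, 1, 2]
row[-3] = row[0]-row[-1] = 9-2 = 7 → [9, 8, 7, 1, 2]

[9, 8, 7, 1, 2]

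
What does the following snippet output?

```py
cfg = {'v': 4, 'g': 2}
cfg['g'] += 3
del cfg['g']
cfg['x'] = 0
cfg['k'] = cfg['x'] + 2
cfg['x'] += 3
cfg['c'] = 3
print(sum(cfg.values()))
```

12

cfg['g'] = 2+3 = 5 → {'v': 4, 'g': 5}
del 'g' → {'v': 4}
cfg['x'] = 0 → {'v': 4, 'x': 0}
cfg['k'] = cfg['x']+2 = 2 → {'v': 4, 'x': 0, 'k': 2}
cfg['x'] = 0+3 = 3 → {'v': 4, 'x': 3, 'k': 2}
cfg['c'] = 3 → {'v': 4, 'x': 3, 'k': 2, 'c': 3}
sum of values = 12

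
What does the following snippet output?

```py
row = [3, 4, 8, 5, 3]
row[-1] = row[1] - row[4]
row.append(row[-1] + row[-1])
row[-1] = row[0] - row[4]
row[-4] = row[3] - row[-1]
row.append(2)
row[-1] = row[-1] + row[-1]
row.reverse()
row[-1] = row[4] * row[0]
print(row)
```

row[-1] = row[1]-row[4] = 4-3 = 1 → [3, 4, 8, 5, 1]
append row[-1]+row[-1] = 1+1 = 2 → [3, 4, 8, 5, 1, 2]
row[-1] = row[0]-row[4] = 3-1 = 2 → [3, 4, 8, 5, 1, 2]
row[-4] = row[3]-row[-1] = 5-2 = 3 → [3, 4, 3, 5, 1, 2]
append 2 → [3, 4, 3, 5, 1, 2, 2]
row[-1] = row[-1]+row[-1] = 2+2 = 4 → [3, 4, 3, 5, 1, 2, 4]
reverse → [4, 2, 1, 5, 3, 4, 3]
row[-1] = row[4]*row[0] = 3*4 = 12 → [4, 2, 1, 5, 3, 4, 12]

[4, 2, 1, 5, 3, 4, 12]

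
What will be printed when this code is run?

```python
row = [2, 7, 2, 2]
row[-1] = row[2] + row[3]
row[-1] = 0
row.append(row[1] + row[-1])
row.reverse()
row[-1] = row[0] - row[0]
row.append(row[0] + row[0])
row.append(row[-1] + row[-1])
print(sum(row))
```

58

row[-1] = row[2]+row[3] = 2+2 = 4 → [2, 7, 2, 4]
row[-1] = 0 → [2, 7, 2, 0]
append row[1]+row[-1] = 7+0 = 7 → [2, 7, 2, 0, 7]
reverse → [7, 0, 2, 7, 2]
row[-1] = row[0]-row[0] = 7-7 = 0 → [7, 0, 2, 7, 0]
append row[0]+row[0] = 7+7 = 14 → [7, 0, 2, 7, 0, 14]
append row[-1]+row[-1] = 14+14 = 28 → [7, 0, 2, 7, 0, 14, 28]
sum = 58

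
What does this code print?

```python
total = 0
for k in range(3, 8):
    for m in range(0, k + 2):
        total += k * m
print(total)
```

k=3,m=0: total = 0+0 = 0
k=3,m=1: total = 0+3 = 3
k=3,m=2: total = 3+6 = 9
k=3,m=3: total = 9+9 = 18
k=3,m=4: total = 18+12 = 30
k=4,m=0: total = 30+0 = 30
k=4,m=1: total = 30+4 = 34
k=4,m=2: total = 34+8 = 42
k=4,m=3: total = 42+12 = 54
k=4,m=4: total = 54+16 = 70
k=4,m=5: total = 70+20 = 90
k=5,m=0: total = 90+0 = 90
k=5,m=1: total = 90+5 = 95
k=5,m=2: total = 95+10 = 105
k=5,m=3: total = 105+15 = 120
k=5,m=4: total = 120+20 = 140
k=5,m=5: total = 140+25 = 165
k=5,m=6: total = 165+30 = 195
k=6,m=0: total = 195+0 = 195
k=6,m=1: total = 195+6 = 201
k=6,m=2: total = 201+12 = 213
k=6,m=3: total = 213+18 = 231
k=6,m=4: total = 231+24 = 255
k=6,m=5: total = 255+30 = 285
k=6,m=6: total = 285+36 = 321
k=6,m=7: total = 321+42 = 363
k=7,m=0: total = 363+0 = 363
k=7,m=1: total = 363+7 = 370
k=7,m=2: total = 370+14 = 384
k=7,m=3: total = 384+21 = 405
k=7,m=4: total = 405+28 = 433
k=7,m=5: total = 433+35 = 468
k=7,m=6: total = 468+42 = 510
k=7,m=7: total = 510+49 = 559
k=7,m=8: total = 559+56 = 615

615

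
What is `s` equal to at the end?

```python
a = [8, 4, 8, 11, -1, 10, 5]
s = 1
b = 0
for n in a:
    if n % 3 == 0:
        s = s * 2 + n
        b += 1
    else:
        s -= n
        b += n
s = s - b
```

n=8: not %3==0, s = 1-8 = -7; b=8
n=4: not %3==0, s = (-7)-4 = -11; b=12
n=8: not %3==0, s = (-11)-8 = -19; b=20
n=11: not %3==0, s = (-19)-11 = -30; b=31
n=-1: not %3==0, s = (-30)-(-1) = -29; b=30
n=10: not %3==0, s = (-29)-10 = -39; b=40
n=5: not %3==0, s = (-39)-5 = -44; b=45
s-b = (-44)-45 = -89

-89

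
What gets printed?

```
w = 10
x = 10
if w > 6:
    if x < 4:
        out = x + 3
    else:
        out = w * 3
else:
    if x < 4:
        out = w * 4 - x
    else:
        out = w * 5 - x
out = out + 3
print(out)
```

w=10, x=10
w > 6 is True; x < 4 is False
→ out = w * 3 = 30
out = 30+3 = 33

33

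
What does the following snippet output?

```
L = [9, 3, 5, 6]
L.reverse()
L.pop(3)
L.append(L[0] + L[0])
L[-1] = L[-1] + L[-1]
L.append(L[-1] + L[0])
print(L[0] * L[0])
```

36

reverse → [6, 5, 3, 9]
pop(3) removes 9 → [6, 5, 3]
append L[0]+L[0] = 6+6 = 12 → [6, 5, 3, 12]
L[-1] = L[-1]+L[-1] = 12+12 = 24 → [6, 5, 3, 24]
append L[-1]+L[0] = 24+6 = 30 → [6, 5, 3, 24, 30]
L[0]*L[0] = 6*6 = 36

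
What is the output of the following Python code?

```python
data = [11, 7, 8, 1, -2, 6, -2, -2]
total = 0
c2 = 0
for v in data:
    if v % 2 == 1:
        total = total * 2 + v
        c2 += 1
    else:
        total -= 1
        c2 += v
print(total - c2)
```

42

v=11: odd, total = 0*2+11 = 11; c2=1
v=7: odd, total = 11*2+7 = 29; c2=2
v=8: not odd, total = 29-1 = 28; c2=10
v=1: odd, total = 28*2+1 = 57; c2=11
v=-2: not odd, total = 57-1 = 56; c2=9
v=6: not odd, total = 56-1 = 55; c2=15
v=-2: not odd, total = 55-1 = 54; c2=13
v=-2: not odd, total = 54-1 = 53; c2=11
total-c2 = 53-11 = 42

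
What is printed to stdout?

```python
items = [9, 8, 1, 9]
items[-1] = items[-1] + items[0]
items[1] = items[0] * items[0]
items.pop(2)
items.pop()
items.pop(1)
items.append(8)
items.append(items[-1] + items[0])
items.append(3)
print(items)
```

[9, 8, 17, 3]

items[-1] = items[-1]+items[0] = 9+9 = 18 → [9, 8, 1, 18]
items[1] = items[0]*items[0] = 9*9 = 81 → [9, 81, 1, 18]
pop(2) removes 1 → [9, 81, 18]
pop() removes 18 → [9, 81]
pop(1) removes 81 → [9]
append 8 → [9, 8]
append items[-1]+items[0] = 8+9 = 17 → [9, 8, 17]
append 3 → [9, 8, 17, 3]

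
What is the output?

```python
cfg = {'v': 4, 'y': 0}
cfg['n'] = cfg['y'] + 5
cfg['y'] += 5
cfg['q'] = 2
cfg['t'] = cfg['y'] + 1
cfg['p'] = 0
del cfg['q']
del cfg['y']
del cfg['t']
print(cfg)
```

cfg['n'] = cfg['y']+5 = 5 → {'v': 4, 'y': 0, 'n': 5}
cfg['y'] = 0+5 = 5 → {'v': 4, 'y': 5, 'n': 5}
cfg['q'] = 2 → {'v': 4, 'y': 5, 'n': 5, 'q': 2}
cfg['t'] = cfg['y']+1 = 6 → {'v': 4, 'y': 5, 'n': 5, 'q': 2, 't': 6}
cfg['p'] = 0 → {'v': 4, 'y': 5, 'n': 5, 'q': 2, 't': 6, 'p': 0}
del 'q' → {'v': 4, 'y': 5, 'n': 5, 't': 6, 'p': 0}
del 'y' → {'v': 4, 'n': 5, 't': 6, 'p': 0}
del 't' → {'v': 4, 'n': 5, 'p': 0}

{'v': 4, 'n': 5, 'p': 0}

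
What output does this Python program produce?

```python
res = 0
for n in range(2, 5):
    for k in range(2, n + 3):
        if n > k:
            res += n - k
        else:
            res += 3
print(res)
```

n=2,k=2: not 2>2, res = 0+3 = 3
n=2,k=3: not 2>3, res = 3+3 = 6
n=2,k=4: not 2>4, res = 6+3 = 9
n=3,k=2: 3>2, res = 9+1 = 10
n=3,k=3: not 3>3, res = 10+3 = 13
n=3,k=4: not 3>4, res = 13+3 = 16
n=3,k=5: not 3>5, res = 16+3 = 19
n=4,k=2: 4>2, res = 19+2 = 21
n=4,k=3: 4>3, res = 21+1 = 22
n=4,k=4: not 4>4, res = 22+3 = 25
n=4,k=5: not 4>5, res = 25+3 = 28
n=4,k=6: not 4>6, res = 28+3 = 31

31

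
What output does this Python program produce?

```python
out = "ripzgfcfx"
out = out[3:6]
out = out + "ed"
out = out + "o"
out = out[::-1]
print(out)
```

odefgz

slice [3:6] → 'zgf'
+ 'ed' → 'zgfed'
+ 'o' → 'zgfedo'
reverse → 'odefgz'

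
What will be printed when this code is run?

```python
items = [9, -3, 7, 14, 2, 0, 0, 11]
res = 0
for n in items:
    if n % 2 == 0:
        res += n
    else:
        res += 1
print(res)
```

n=9: not even, res = 0+1 = 1
n=-3: not even, res = 1+1 = 2
n=7: not even, res = 2+1 = 3
n=14: even, res = 3+14 = 17
n=2: even, res = 17+2 = 19
n=0: even, res = 19+0 = 19
n=0: even, res = 19+0 = 19
n=11: not even, res = 19+1 = 20

20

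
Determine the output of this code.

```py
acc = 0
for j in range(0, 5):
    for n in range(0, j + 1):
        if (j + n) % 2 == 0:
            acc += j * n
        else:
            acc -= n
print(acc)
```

34

j=0,n=0: even sum, acc = 0+0 = 0
j=1,n=0: odd sum, acc = 0-0 = 0
j=1,n=1: even sum, acc = 0+1 = 1
j=2,n=0: even sum, acc = 1+0 = 1
j=2,n=1: odd sum, acc = 1-1 = 0
j=2,n=2: even sum, acc = 0+4 = 4
j=3,n=0: odd sum, acc = 4-0 = 4
j=3,n=1: even sum, acc = 4+3 = 7
j=3,n=2: odd sum, acc = 7-2 = 5
j=3,n=3: even sum, acc = 5+9 = 14
j=4,n=0: even sum, acc = 14+0 = 14
j=4,n=1: odd sum, acc = 14-1 = 13
j=4,n=2: even sum, acc = 13+8 = 21
j=4,n=3: odd sum, acc = 21-3 = 18
j=4,n=4: even sum, acc = 18+16 = 34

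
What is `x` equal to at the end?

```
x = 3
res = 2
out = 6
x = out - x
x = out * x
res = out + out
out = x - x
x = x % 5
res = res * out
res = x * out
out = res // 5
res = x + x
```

x = 6-3 = 3
x = 6*3 = 18
res = 6+6 = 12
out = 18-18 = 0
x = 18%5 = 3
res = 12*0 = 0
res = 3*0 = 0
out = 0//5 = 0
res = 3+3 = 6

3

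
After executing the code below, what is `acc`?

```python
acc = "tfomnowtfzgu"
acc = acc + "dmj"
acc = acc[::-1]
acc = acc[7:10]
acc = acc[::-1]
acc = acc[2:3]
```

't'

+ 'dmj' → 'tfomnowtfzgudmj'
reverse → 'jmdugzftwonmoft'
slice [7:10] → 'two'
reverse → 'owt'
slice [2:3] → 't'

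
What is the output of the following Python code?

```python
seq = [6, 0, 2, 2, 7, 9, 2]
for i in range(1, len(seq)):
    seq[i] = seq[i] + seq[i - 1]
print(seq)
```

i=1: seq[1] = 0+6 = 6 → [6, 6, 2, 2, 7, 9, 2]
i=2: seq[2] = 2+6 = 8 → [6, 6, 8, 2, 7, 9, 2]
i=3: seq[3] = 2+8 = 10 → [6, 6, 8, 10, 7, 9, 2]
i=4: seq[4] = 7+10 = 17 → [6, 6, 8, 10, 17, 9, 2]
i=5: seq[5] = 9+17 = 26 → [6, 6, 8, 10, 17, 26, 2]
i=6: seq[6] = 2+26 = 28 → [6, 6, 8, 10, 17, 26, 28]

[6, 6, 8, 10, 17, 26, 28]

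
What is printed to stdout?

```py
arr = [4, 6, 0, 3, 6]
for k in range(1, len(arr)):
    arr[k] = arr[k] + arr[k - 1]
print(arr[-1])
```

k=1: arr[1] = 6+4 = 10 → [4, 10, 0, 3, 6]
k=2: arr[2] = 0+10 = 10 → [4, 10, 10, 3, 6]
k=3: arr[3] = 3+10 = 13 → [4, 10, 10, 13, 6]
k=4: arr[4] = 6+13 = 19 → [4, 10, 10, 13, 19]

19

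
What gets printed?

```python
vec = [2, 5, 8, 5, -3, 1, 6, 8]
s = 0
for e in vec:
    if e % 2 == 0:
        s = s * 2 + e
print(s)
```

68

e=2: even, s = 0*2+2 = 2
e=5: not even
e=8: even, s = 2*2+8 = 12
e=5: not even
e=-3: not even
e=1: not even
e=6: even, s = 12*2+6 = 30
e=8: even, s = 30*2+8 = 68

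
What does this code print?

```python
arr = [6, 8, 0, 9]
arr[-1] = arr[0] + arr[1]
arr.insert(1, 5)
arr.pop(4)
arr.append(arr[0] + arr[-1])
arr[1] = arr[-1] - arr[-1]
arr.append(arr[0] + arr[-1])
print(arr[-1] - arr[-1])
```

arr[-1] = arr[0]+arr[1] = 6+8 = 14 → [6, 8, 0, 14]
insert 5 at 1 → [6, 5, 8, 0, 14]
pop(4) removes 14 → [6, 5, 8, 0]
append arr[0]+arr[-1] = 6+0 = 6 → [6, 5, 8, 0, 6]
arr[1] = arr[-1]-arr[-1] = 6-6 = 0 → [6, 0, 8, 0, 6]
append arr[0]+arr[-1] = 6+6 = 12 → [6, 0, 8, 0, 6, 12]
arr[-1]-arr[-1] = 12-12 = 0

0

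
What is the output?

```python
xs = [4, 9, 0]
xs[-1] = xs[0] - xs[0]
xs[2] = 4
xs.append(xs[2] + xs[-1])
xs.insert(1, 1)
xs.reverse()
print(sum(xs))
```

26

xs[-1] = xs[0]-xs[0] = 4-4 = 0 → [4, 9, 0]
xs[2] = 4 → [4, 9, 4]
append xs[2]+xs[-1] = 4+4 = 8 → [4, 9, 4, 8]
insert 1 at 1 → [4, 1, 9, 4, 8]
reverse → [8, 4, 9, 1, 4]
sum = 26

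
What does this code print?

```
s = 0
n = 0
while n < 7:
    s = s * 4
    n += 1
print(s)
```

n=0: s = 0*4 = 0
n=1: s = 0*4 = 0
n=2: s = 0*4 = 0
n=3: s = 0*4 = 0
n=4: s = 0*4 = 0
n=5: s = 0*4 = 0
n=6: s = 0*4 = 0

0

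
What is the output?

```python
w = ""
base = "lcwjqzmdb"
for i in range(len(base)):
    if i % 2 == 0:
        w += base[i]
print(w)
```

i=0: add 'l' → 'l'
i=1: skip
i=2: add 'w' → 'lw'
i=3: skip
i=4: add 'q' → 'lwq'
i=5: skip
i=6: add 'm' → 'lwqm'
i=7: skip
i=8: add 'b' → 'lwqmb'

lwqmb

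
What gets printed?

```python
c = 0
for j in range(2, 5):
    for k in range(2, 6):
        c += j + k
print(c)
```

j=2,k=2: c = 0+4 = 4
j=2,k=3: c = 4+5 = 9
j=2,k=4: c = 9+6 = 15
j=2,k=5: c = 15+7 = 22
j=3,k=2: c = 22+5 = 27
j=3,k=3: c = 27+6 = 33
j=3,k=4: c = 33+7 = 40
j=3,k=5: c = 40+8 = 48
j=4,k=2: c = 48+6 = 54
j=4,k=3: c = 54+7 = 61
j=4,k=4: c = 61+8 = 69
j=4,k=5: c = 69+9 = 78

78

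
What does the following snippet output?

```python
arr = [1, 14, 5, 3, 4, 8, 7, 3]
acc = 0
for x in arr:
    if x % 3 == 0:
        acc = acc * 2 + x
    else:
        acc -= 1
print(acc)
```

-9

x=1: not %3==0, acc = 0-1 = -1
x=14: not %3==0, acc = (-1)-1 = -2
x=5: not %3==0, acc = (-2)-1 = -3
x=3: %3==0, acc = (-3)*2+3 = -3
x=4: not %3==0, acc = (-3)-1 = -4
x=8: not %3==0, acc = (-4)-1 = -5
x=7: not %3==0, acc = (-5)-1 = -6
x=3: %3==0, acc = (-6)*2+3 = -9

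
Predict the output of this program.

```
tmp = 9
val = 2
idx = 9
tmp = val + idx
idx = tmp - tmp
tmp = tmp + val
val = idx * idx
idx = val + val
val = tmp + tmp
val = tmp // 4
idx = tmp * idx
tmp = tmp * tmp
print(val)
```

3

tmp = 2+9 = 11
idx = 11-11 = 0
tmp = 11+2 = 13
val = 0*0 = 0
idx = 0+0 = 0
val = 13+13 = 26
val = 13//4 = 3
idx = 13*0 = 0
tmp = 13*13 = 169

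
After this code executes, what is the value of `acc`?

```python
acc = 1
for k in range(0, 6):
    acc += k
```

k=0: acc = 1+0 = 1
k=1: acc = 1+1 = 2
k=2: acc = 2+2 = 4
k=3: acc = 4+3 = 7
k=4: acc = 7+4 = 11
k=5: acc = 11+5 = 16

16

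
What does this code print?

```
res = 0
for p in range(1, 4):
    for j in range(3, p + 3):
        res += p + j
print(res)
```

36

p=1,j=3: res = 0+4 = 4
p=2,j=3: res = 4+5 = 9
p=2,j=4: res = 9+6 = 15
p=3,j=3: res = 15+6 = 21
p=3,j=4: res = 21+7 = 28
p=3,j=5: res = 28+8 = 36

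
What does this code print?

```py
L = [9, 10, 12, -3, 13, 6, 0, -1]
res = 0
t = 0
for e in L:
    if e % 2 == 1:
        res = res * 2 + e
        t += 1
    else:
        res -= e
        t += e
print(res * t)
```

-3296

e=9: odd, res = 0*2+9 = 9; t=1
e=10: not odd, res = 9-10 = -1; t=11
e=12: not odd, res = (-1)-12 = -13; t=23
e=-3: odd, res = (-13)*2+(-3) = -29; t=24
e=13: odd, res = (-29)*2+13 = -45; t=25
e=6: not odd, res = (-45)-6 = -51; t=31
e=0: not odd, res = (-51)-0 = -51; t=31
e=-1: odd, res = (-51)*2+(-1) = -103; t=32
res*t = (-103)*32 = -3296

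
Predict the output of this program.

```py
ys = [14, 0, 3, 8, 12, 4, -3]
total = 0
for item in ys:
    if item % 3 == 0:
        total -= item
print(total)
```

item=14: not %3==0
item=0: %3==0, total = 0-0 = 0
item=3: %3==0, total = 0-3 = -3
item=8: not %3==0
item=12: %3==0, total = (-3)-12 = -15
item=4: not %3==0
item=-3: %3==0, total = (-15)-(-3) = -12

-12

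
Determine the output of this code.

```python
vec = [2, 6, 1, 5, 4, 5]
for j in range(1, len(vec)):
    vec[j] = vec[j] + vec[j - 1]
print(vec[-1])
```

j=1: vec[1] = 6+2 = 8 → [2, 8, 1, 5, 4, 5]
j=2: vec[2] = 1+8 = 9 → [2, 8, 9, 5, 4, 5]
j=3: vec[3] = 5+9 = 14 → [2, 8, 9, 14, 4, 5]
j=4: vec[4] = 4+14 = 18 → [2, 8, 9, 14, 18, 5]
j=5: vec[5] = 5+18 = 23 → [2, 8, 9, 14, 18, 23]

23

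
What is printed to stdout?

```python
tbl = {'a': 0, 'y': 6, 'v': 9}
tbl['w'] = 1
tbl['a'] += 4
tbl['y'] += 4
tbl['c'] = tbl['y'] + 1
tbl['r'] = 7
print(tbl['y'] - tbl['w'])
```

9

tbl['w'] = 1 → {'a': 0, 'y': 6, 'v': 9, 'w': 1}
tbl['a'] = 0+4 = 4 → {'a': 4, 'y': 6, 'v': 9, 'w': 1}
tbl['y'] = 6+4 = 10 → {'a': 4, 'y': 10, 'v': 9, 'w': 1}
tbl['c'] = tbl['y']+1 = 11 → {'a': 4, 'y': 10, 'v': 9, 'w': 1, 'c': 11}
tbl['r'] = 7 → {'a': 4, 'y': 10, 'v': 9, 'w': 1, 'c': 11, 'r': 7}
tbl['y']-tbl['w'] = 10-1 = 9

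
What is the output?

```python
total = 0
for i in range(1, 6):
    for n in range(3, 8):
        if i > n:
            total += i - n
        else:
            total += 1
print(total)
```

i=1,n=3: not 1>3, total = 0+1 = 1
i=1,n=4: not 1>4, total = 1+1 = 2
i=1,n=5: not 1>5, total = 2+1 = 3
i=1,n=6: not 1>6, total = 3+1 = 4
i=1,n=7: not 1>7, total = 4+1 = 5
i=2,n=3: not 2>3, total = 5+1 = 6
i=2,n=4: not 2>4, total = 6+1 = 7
i=2,n=5: not 2>5, total = 7+1 = 8
i=2,n=6: not 2>6, total = 8+1 = 9
i=2,n=7: not 2>7, total = 9+1 = 10
i=3,n=3: not 3>3, total = 10+1 = 11
i=3,n=4: not 3>4, total = 11+1 = 12
i=3,n=5: not 3>5, total = 12+1 = 13
i=3,n=6: not 3>6, total = 13+1 = 14
i=3,n=7: not 3>7, total = 14+1 = 15
i=4,n=3: 4>3, total = 15+1 = 16
i=4,n=4: not 4>4, total = 16+1 = 17
i=4,n=5: not 4>5, total = 17+1 = 18
i=4,n=6: not 4>6, total = 18+1 = 19
i=4,n=7: not 4>7, total = 19+1 = 20
i=5,n=3: 5>3, total = 20+2 = 22
i=5,n=4: 5>4, total = 22+1 = 23
i=5,n=5: not 5>5, total = 23+1 = 24
i=5,n=6: not 5>6, total = 24+1 = 25
i=5,n=7: not 5>7, total = 25+1 = 26

26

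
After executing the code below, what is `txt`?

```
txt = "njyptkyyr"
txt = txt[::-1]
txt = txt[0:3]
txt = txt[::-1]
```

'yyr'

reverse → 'ryyktpyjn'
slice [0:3] → 'ryy'
reverse → 'yyr'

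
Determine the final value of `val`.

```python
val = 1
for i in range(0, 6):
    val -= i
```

i=0: val = 1-0 = 1
i=1: val = 1-1 = 0
i=2: val = 0-2 = -2
i=3: val = (-2)-3 = -5
i=4: val = (-5)-4 = -9
i=5: val = (-9)-5 = -14

-14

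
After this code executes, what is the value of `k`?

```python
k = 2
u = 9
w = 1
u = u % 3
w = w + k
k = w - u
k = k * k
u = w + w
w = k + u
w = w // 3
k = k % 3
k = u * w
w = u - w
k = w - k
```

-29

u = 9%3 = 0
w = 1+2 = 3
k = 3-0 = 3
k = 3*3 = 9
u = 3+3 = 6
w = 9+6 = 15
w = 15//3 = 5
k = 9%3 = 0
k = 6*5 = 30
w = 6-5 = 1
k = 1-30 = -29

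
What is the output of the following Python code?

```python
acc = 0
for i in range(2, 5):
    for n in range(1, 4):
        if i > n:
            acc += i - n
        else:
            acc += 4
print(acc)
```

i=2,n=1: 2>1, acc = 0+1 = 1
i=2,n=2: not 2>2, acc = 1+4 = 5
i=2,n=3: not 2>3, acc = 5+4 = 9
i=3,n=1: 3>1, acc = 9+2 = 11
i=3,n=2: 3>2, acc = 11+1 = 12
i=3,n=3: not 3>3, acc = 12+4 = 16
i=4,n=1: 4>1, acc = 16+3 = 19
i=4,n=2: 4>2, acc = 19+2 = 21
i=4,n=3: 4>3, acc = 21+1 = 22

22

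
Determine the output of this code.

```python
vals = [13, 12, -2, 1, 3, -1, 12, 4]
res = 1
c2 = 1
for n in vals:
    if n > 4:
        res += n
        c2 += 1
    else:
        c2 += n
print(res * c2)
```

n=13: >4, res = 1+13 = 14; c2=2
n=12: >4, res = 14+12 = 26; c2=3
n=-2: not >4; c2=1
n=1: not >4; c2=2
n=3: not >4; c2=5
n=-1: not >4; c2=4
n=12: >4, res = 26+12 = 38; c2=5
n=4: not >4; c2=9
res*c2 = 38*9 = 342

342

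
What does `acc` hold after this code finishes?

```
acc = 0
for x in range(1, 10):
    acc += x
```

x=1: acc = 0+1 = 1
x=2: acc = 1+2 = 3
x=3: acc = 3+3 = 6
x=4: acc = 6+4 = 10
x=5: acc = 10+5 = 15
x=6: acc = 15+6 = 21
x=7: acc = 21+7 = 28
x=8: acc = 28+8 = 36
x=9: acc = 36+9 = 45

45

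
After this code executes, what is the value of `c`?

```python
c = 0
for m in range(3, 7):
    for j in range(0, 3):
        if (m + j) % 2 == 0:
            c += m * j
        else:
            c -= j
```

22

m=3,j=0: odd sum, c = 0-0 = 0
m=3,j=1: even sum, c = 0+3 = 3
m=3,j=2: odd sum, c = 3-2 = 1
m=4,j=0: even sum, c = 1+0 = 1
m=4,j=1: odd sum, c = 1-1 = 0
m=4,j=2: even sum, c = 0+8 = 8
m=5,j=0: odd sum, c = 8-0 = 8
m=5,j=1: even sum, c = 8+5 = 13
m=5,j=2: odd sum, c = 13-2 = 11
m=6,j=0: even sum, c = 11+0 = 11
m=6,j=1: odd sum, c = 11-1 = 10
m=6,j=2: even sum, c = 10+12 = 22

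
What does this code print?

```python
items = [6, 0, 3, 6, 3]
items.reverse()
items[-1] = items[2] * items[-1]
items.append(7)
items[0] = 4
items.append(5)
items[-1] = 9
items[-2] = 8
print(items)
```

reverse → [3, 6, 3, 0, 6]
items[-1] = items[2]*items[-1] = 3*6 = 18 → [3, 6, 3, 0, 18]
append 7 → [3, 6, 3, 0, 18, 7]
items[0] = 4 → [4, 6, 3, 0, 18, 7]
append 5 → [4, 6, 3, 0, 18, 7, 5]
items[-1] = 9 → [4, 6, 3, 0, 18, 7, 9]
items[-2] = 8 → [4, 6, 3, 0, 18, 8, 9]

[4, 6, 3, 0, 18, 8, 9]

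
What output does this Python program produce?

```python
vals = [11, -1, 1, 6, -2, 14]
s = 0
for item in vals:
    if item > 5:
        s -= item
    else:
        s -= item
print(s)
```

item=11: >5, s = 0-11 = -11
item=-1: not >5, s = (-11)-(-1) = -10
item=1: not >5, s = (-10)-1 = -11
item=6: >5, s = (-11)-6 = -17
item=-2: not >5, s = (-17)-(-2) = -15
item=14: >5, s = (-15)-14 = -29

-29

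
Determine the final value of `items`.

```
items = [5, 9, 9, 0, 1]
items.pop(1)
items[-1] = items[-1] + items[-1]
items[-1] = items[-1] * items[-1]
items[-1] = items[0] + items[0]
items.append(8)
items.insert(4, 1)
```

pop(1) removes 9 → [5, 9, 0, 1]
items[-1] = items[-1]+items[-1] = 1+1 = 2 → [5, 9, 0, 2]
items[-1] = items[-1]*items[-1] = 2*2 = 4 → [5, 9, 0, 4]
items[-1] = items[0]+items[0] = 5+5 = 10 → [5, 9, 0, 10]
append 8 → [5, 9, 0, 10, 8]
insert 1 at 4 → [5, 9, 0, 10, 1, 8]

[5, 9, 0, 10, 1, 8]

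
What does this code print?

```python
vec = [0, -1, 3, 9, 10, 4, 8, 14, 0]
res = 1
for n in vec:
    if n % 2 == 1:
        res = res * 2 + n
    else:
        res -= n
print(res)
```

-17

n=0: not odd, res = 1-0 = 1
n=-1: odd, res = 1*2+(-1) = 1
n=3: odd, res = 1*2+3 = 5
n=9: odd, res = 5*2+9 = 19
n=10: not odd, res = 19-10 = 9
n=4: not odd, res = 9-4 = 5
n=8: not odd, res = 5-8 = -3
n=14: not odd, res = (-3)-14 = -17
n=0: not odd, res = (-17)-0 = -17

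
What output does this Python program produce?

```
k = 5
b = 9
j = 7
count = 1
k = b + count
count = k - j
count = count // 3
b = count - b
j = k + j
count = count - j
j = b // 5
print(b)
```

k = 9+1 = 10
count = 10-7 = 3
count = 3//3 = 1
b = 1-9 = -8
j = 10+7 = 17
count = 1-17 = -16
j = (-8)//5 = -2

-8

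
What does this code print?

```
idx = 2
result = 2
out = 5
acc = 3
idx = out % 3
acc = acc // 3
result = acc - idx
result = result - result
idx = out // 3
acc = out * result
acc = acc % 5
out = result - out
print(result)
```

0

idx = 5%3 = 2
acc = 3//3 = 1
result = 1-2 = -1
result = (-1)-(-1) = 0
idx = 5//3 = 1
acc = 5*0 = 0
acc = 0%5 = 0
out = 0-5 = -5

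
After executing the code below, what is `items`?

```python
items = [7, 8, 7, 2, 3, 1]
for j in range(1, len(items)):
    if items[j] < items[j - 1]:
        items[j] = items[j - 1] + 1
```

[7, 8, 9, 10, 11, 12]

j=1: 8>=7, unchanged → [7, 8, 7, 2, 3, 1]
j=2: 7<8, items[2] = 8+1 = 9 → [7, 8, 9, 2, 3, 1]
j=3: 2<9, items[3] = 9+1 = 10 → [7, 8, 9, 10, 3, 1]
j=4: 3<10, items[4] = 10+1 = 11 → [7, 8, 9, 10, 11, 1]
j=5: 1<11, items[5] = 11+1 = 12 → [7, 8, 9, 10, 11, 12]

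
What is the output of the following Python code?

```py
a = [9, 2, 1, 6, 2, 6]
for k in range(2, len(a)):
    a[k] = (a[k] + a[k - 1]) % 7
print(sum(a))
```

k=2: a[2] = (1+2)%7 = 3 → [9, 2, 3, 6, 2, 6]
k=3: a[3] = (6+3)%7 = 2 → [9, 2, 3, 2, 2, 6]
k=4: a[4] = (2+2)%7 = 4 → [9, 2, 3, 2, 4, 6]
k=5: a[5] = (6+4)%7 = 3 → [9, 2, 3, 2, 4, 3]
sum = 23

23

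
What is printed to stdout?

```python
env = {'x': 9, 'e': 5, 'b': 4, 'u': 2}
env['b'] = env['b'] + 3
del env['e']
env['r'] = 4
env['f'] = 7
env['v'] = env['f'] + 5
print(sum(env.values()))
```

env['b'] = env['b']+3 = 7 → {'x': 9, 'e': 5, 'b': 7, 'u': 2}
del 'e' → {'x': 9, 'b': 7, 'u': 2}
env['r'] = 4 → {'x': 9, 'b': 7, 'u': 2, 'r': 4}
env['f'] = 7 → {'x': 9, 'b': 7, 'u': 2, 'r': 4, 'f': 7}
env['v'] = env['f']+5 = 12 → {'x': 9, 'b': 7, 'u': 2, 'r': 4, 'f': 7, 'v': 12}
sum of values = 41

41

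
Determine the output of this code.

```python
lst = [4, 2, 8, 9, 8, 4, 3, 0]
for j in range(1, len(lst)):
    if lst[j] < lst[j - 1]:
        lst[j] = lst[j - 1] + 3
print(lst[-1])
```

j=1: 2<4, lst[1] = 4+3 = 7 → [4, 7, 8, 9, 8, 4, 3, 0]
j=2: 8>=7, unchanged → [4, 7, 8, 9, 8, 4, 3, 0]
j=3: 9>=8, unchanged → [4, 7, 8, 9, 8, 4, 3, 0]
j=4: 8<9, lst[4] = 9+3 = 12 → [4, 7, 8, 9, 12, 4, 3, 0]
j=5: 4<12, lst[5] = 12+3 = 15 → [4, 7, 8, 9, 12, 15, 3, 0]
j=6: 3<15, lst[6] = 15+3 = 18 → [4, 7, 8, 9, 12, 15, 18, 0]
j=7: 0<18, lst[7] = 18+3 = 21 → [4, 7, 8, 9, 12, 15, 18, 21]

21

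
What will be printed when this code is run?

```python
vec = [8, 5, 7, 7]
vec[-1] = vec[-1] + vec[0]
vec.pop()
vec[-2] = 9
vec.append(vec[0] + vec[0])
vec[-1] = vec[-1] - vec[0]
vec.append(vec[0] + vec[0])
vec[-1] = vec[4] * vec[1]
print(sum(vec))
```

vec[-1] = vec[-1]+vec[0] = 7+8 = 15 → [8, 5, 7, 15]
pop() removes 15 → [8, 5, 7]
vec[-2] = 9 → [8, 9, 7]
append vec[0]+vec[0] = 8+8 = 16 → [8, 9, 7, 16]
vec[-1] = vec[-1]-vec[0] = 16-8 = 8 → [8, 9, 7, 8]
append vec[0]+vec[0] = 8+8 = 16 → [8, 9, 7, 8, 16]
vec[-1] = vec[4]*vec[1] = 16*9 = 144 → [8, 9, 7, 8, 144]
sum = 176

176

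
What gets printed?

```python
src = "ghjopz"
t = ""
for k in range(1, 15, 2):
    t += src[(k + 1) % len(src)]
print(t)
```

k=1: add src[2]='j' → 'j'
k=3: add src[4]='p' → 'jp'
k=5: add src[0]='g' → 'jpg'
k=7: add src[2]='j' → 'jpgj'
k=9: add src[4]='p' → 'jpgjp'
k=11: add src[0]='g' → 'jpgjpg'
k=13: add src[2]='j' → 'jpgjpgj'

jpgjpgj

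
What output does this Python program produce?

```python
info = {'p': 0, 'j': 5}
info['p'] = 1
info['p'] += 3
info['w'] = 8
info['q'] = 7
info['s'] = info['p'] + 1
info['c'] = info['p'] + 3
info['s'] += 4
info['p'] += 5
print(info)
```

info['p'] = 1 → {'p': 1, 'j': 5}
info['p'] = 1+3 = 4 → {'p': 4, 'j': 5}
info['w'] = 8 → {'p': 4, 'j': 5, 'w': 8}
info['q'] = 7 → {'p': 4, 'j': 5, 'w': 8, 'q': 7}
info['s'] = info['p']+1 = 5 → {'p': 4, 'j': 5, 'w': 8, 'q': 7, 's': 5}
info['c'] = info['p']+3 = 7 → {'p': 4, 'j': 5, 'w': 8, 'q': 7, 's': 5, 'c': 7}
info['s'] = 5+4 = 9 → {'p': 4, 'j': 5, 'w': 8, 'q': 7, 's': 9, 'c': 7}
info['p'] = 4+5 = 9 → {'p': 9, 'j': 5, 'w': 8, 'q': 7, 's': 9, 'c': 7}

{'p': 9, 'j': 5, 'w': 8, 'q': 7, 's': 9, 'c': 7}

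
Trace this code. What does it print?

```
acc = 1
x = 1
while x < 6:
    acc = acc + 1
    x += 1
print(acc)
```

x=1: acc = 1+1 = 2
x=2: acc = 2+1 = 3
x=3: acc = 3+1 = 4
x=4: acc = 4+1 = 5
x=5: acc = 5+1 = 6

6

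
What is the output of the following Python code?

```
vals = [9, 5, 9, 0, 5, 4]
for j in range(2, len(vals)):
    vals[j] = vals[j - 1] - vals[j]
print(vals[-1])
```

j=2: vals[2] = 5-9 = -4 → [9, 5, -4, 0, 5, 4]
j=3: vals[3] = (-4)-0 = -4 → [9, 5, -4, -4, 5, 4]
j=4: vals[4] = (-4)-5 = -9 → [9, 5, -4, -4, -9, 4]
j=5: vals[5] = (-9)-4 = -13 → [9, 5, -4, -4, -9, -13]

-13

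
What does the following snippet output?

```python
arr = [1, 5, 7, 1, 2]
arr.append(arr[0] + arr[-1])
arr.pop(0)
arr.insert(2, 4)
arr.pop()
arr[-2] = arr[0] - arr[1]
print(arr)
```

append arr[0]+arr[-1] = 1+2 = 3 → [1, 5, 7, 1, 2, 3]
pop(0) removes 1 → [5, 7, 1, 2, 3]
insert 4 at 2 → [5, 7, 4, 1, 2, 3]
pop() removes 3 → [5, 7, 4, 1, 2]
arr[-2] = arr[0]-arr[1] = 5-7 = -2 → [5, 7, 4, -2, 2]

[5, 7, 4, -2, 2]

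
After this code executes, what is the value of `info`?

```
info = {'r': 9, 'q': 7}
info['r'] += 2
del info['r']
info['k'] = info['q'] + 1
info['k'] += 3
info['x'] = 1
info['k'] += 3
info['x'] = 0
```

{'q': 7, 'k': 14, 'x': 0}

info['r'] = 9+2 = 11 → {'r': 11, 'q': 7}
del 'r' → {'q': 7}
info['k'] = info['q']+1 = 8 → {'q': 7, 'k': 8}
info['k'] = 8+3 = 11 → {'q': 7, 'k': 11}
info['x'] = 1 → {'q': 7, 'k': 11, 'x': 1}
info['k'] = 11+3 = 14 → {'q': 7, 'k': 14, 'x': 1}
info['x'] = 0 → {'q': 7, 'k': 14, 'x': 0}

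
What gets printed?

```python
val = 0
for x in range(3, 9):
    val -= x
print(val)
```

-33

x=3: val = 0-3 = -3
x=4: val = (-3)-4 = -7
x=5: val = (-7)-5 = -12
x=6: val = (-12)-6 = -18
x=7: val = (-18)-7 = -25
x=8: val = (-25)-8 = -33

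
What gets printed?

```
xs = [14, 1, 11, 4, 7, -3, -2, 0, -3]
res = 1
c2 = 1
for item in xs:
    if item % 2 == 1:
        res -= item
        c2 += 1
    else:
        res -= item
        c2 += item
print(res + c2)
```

item=14: not odd, res = 1-14 = -13; c2=15
item=1: odd, res = (-13)-1 = -14; c2=16
item=11: odd, res = (-14)-11 = -25; c2=17
item=4: not odd, res = (-25)-4 = -29; c2=21
item=7: odd, res = (-29)-7 = -36; c2=22
item=-3: odd, res = (-36)-(-3) = -33; c2=23
item=-2: not odd, res = (-33)-(-2) = -31; c2=21
item=0: not odd, res = (-31)-0 = -31; c2=21
item=-3: odd, res = (-31)-(-3) = -28; c2=22
res+c2 = (-28)+22 = -6

-6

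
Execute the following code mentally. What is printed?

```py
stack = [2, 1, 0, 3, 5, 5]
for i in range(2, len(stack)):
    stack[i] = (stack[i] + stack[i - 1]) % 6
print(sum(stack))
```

13

i=2: stack[2] = (0+1)%6 = 1 → [2, 1, 1, 3, 5, 5]
i=3: stack[3] = (3+1)%6 = 4 → [2, 1, 1, 4, 5, 5]
i=4: stack[4] = (5+4)%6 = 3 → [2, 1, 1, 4, 3, 5]
i=5: stack[5] = (5+3)%6 = 2 → [2, 1, 1, 4, 3, 2]
sum = 13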